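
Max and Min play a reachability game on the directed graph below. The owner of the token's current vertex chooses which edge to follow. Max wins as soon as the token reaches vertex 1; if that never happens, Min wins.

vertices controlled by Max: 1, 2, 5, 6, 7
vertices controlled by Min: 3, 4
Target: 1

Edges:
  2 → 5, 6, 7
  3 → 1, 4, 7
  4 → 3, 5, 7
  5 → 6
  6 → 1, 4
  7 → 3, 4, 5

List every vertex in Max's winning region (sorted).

1, 2, 5, 6, 7

A0 = {1}
A1: add {6} — 6 (Max) has 6→1.
A2: add {2, 5} — 2 (Max) has 2→6; 5 (Max) has 5→6.
A3: add {7} — 7 (Max) has 7→5.
A4 = A3; e.g. 3 (Min) can still go to 4. Fixed point.
Max's winning region = {1, 2, 5, 6, 7}.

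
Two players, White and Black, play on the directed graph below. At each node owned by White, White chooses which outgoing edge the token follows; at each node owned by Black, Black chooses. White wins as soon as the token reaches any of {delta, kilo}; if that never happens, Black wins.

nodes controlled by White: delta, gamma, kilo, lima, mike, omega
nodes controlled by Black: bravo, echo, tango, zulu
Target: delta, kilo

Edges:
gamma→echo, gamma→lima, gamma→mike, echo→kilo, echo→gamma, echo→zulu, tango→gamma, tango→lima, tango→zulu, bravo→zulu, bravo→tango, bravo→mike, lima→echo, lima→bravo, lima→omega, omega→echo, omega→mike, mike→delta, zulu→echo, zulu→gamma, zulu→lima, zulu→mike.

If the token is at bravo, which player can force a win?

Black

A0 = {delta, kilo}
A1: add {mike} — mike (White) has mike→delta.
A2: add {gamma, omega} — gamma (White) has gamma→mike; omega (White) has omega→mike.
A3: add {lima} — lima (White) has lima→omega.
A4 = A3; e.g. echo (Black) can still go to zulu. Fixed point.
bravo never enters the attractor, so Black can avoid the target forever.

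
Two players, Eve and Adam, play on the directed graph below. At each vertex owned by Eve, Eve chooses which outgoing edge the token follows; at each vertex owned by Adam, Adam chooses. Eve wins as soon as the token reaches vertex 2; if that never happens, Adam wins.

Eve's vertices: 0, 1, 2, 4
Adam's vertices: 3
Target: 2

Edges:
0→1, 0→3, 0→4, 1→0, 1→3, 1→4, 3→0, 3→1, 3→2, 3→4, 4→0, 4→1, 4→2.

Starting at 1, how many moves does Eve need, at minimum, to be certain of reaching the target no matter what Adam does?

A0 = {2}
A1: add {4} — 4 (Eve) has 4→2.
A2: add {0, 1} — 0 (Eve) has 0→4; 1 (Eve) has 1→4.
1 enters the attractor at level 2, so Eve can force the target in 2 moves from there.

2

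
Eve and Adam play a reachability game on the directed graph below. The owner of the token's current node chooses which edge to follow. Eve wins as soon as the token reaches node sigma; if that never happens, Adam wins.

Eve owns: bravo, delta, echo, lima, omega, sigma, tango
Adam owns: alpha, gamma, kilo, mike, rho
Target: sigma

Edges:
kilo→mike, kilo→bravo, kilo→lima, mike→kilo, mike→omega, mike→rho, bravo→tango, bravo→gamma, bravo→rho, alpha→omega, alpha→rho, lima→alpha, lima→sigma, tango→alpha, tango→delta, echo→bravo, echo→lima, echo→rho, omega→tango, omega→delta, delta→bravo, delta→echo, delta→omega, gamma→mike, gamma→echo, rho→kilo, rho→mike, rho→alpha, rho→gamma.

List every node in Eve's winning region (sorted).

A0 = {sigma}
A1: add {lima} — lima (Eve) has lima→sigma.
A2: add {echo} — echo (Eve) has echo→lima.
A3: add {delta} — delta (Eve) has delta→echo.
A4: add {omega, tango} — tango (Eve) has tango→delta; omega (Eve) has omega→delta.
A5: add {bravo} — bravo (Eve) has bravo→tango.
A6 = A5; e.g. kilo (Adam) can still go to mike. Fixed point.
Eve's winning region = {bravo, delta, echo, lima, omega, sigma, tango}.

bravo, delta, echo, lima, omega, sigma, tango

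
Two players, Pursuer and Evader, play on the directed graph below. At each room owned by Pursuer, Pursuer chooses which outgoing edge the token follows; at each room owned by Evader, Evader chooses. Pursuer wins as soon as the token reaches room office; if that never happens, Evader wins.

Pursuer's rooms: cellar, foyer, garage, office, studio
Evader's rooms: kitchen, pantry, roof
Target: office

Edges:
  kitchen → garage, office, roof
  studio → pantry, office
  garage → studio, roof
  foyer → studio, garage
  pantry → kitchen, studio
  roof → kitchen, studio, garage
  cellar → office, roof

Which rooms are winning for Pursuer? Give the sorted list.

A0 = {office}
A1: add {cellar, studio} — studio (Pursuer) has studio→office; cellar (Pursuer) has cellar→office.
A2: add {foyer, garage} — garage (Pursuer) has garage→studio; foyer (Pursuer) has foyer→studio.
A3 = A2; e.g. kitchen (Evader) can still go to roof. Fixed point.
Pursuer's winning region = {cellar, foyer, garage, office, studio}.

cellar, foyer, garage, office, studio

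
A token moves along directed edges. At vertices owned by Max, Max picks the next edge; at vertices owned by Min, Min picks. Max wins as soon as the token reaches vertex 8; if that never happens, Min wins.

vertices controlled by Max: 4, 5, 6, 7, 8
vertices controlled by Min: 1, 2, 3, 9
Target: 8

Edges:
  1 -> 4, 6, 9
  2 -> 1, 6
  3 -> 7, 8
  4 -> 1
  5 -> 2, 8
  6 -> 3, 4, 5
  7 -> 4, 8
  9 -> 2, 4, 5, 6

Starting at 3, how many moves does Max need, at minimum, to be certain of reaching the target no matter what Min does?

2

A0 = {8}
A1: add {5, 7} — 5 (Max) has 5→8; 7 (Max) has 7→8.
A2: add {3, 6} — 3 (Min): all of {7, 8} already in; 6 (Max) has 6→5.
A3 = A2; e.g. 1 (Min) can still go to 4. Fixed point.
3 enters the attractor at level 2, so Max can force the target in 2 moves from there.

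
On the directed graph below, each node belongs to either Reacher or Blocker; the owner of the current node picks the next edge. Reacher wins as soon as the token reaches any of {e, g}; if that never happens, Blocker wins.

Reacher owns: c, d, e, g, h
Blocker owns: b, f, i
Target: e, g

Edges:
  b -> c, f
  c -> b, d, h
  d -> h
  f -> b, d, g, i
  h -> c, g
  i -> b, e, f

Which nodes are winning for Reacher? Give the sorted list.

c, d, e, g, h

A0 = {e, g}
A1: add {h} — h (Reacher) has h→g.
A2: add {c, d} — c (Reacher) has c→h; d (Reacher) has d→h.
A3 = A2; e.g. b (Blocker) can still go to f. Fixed point.
Reacher's winning region = {c, d, e, g, h}.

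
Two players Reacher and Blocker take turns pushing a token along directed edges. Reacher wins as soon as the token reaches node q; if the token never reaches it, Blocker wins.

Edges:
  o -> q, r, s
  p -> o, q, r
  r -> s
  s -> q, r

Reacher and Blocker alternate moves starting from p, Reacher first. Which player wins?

Track states (vertex, player-to-move).
A0 = {(q,Reacher), (q,Blocker)}
A1: add {(o,Reacher), (p,Reacher), (s,Reacher)}.
(p,Reacher) ∈ A1 ⇒ Reacher forces the target.

Reacher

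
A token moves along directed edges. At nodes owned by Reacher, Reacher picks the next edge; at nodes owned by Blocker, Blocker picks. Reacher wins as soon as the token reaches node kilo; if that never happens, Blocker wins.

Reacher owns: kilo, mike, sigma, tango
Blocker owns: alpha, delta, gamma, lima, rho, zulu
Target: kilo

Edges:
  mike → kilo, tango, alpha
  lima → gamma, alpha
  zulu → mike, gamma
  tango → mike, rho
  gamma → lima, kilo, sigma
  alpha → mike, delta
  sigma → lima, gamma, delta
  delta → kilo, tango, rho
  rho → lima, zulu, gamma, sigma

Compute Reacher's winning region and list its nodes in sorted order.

kilo, mike, tango

A0 = {kilo}
A1: add {mike} — mike (Reacher) has mike→kilo.
A2: add {tango} — tango (Reacher) has tango→mike.
A3 = A2; e.g. lima (Blocker) can still go to gamma. Fixed point.
Reacher's winning region = {kilo, mike, tango}.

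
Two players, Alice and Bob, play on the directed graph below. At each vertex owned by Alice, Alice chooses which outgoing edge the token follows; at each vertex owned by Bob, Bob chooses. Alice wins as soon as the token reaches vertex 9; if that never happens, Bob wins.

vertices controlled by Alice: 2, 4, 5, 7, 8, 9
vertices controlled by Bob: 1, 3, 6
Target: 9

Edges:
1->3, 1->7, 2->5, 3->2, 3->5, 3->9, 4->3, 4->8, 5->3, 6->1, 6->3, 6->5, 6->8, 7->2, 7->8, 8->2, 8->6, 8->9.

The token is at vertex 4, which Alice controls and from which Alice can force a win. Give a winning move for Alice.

A0 = {9}
A1: add {8} — 8 (Alice) has 8→9.
A2: add {4, 7} — 4 (Alice) has 4→8; 7 (Alice) has 7→8.
A3 = A2; e.g. 1 (Bob) can still go to 3. Fixed point.
From 4, successor 8 is in the attractor (rank 1); the other successor 3 is not.

8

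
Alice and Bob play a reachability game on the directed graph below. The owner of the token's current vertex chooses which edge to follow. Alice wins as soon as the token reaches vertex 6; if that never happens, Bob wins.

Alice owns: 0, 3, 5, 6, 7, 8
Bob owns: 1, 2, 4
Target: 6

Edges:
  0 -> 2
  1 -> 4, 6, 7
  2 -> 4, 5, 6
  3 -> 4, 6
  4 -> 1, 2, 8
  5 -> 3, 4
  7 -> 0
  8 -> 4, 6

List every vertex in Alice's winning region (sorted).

3, 5, 6, 8

A0 = {6}
A1: add {3, 8} — 3 (Alice) has 3→6; 8 (Alice) has 8→6.
A2: add {5} — 5 (Alice) has 5→3.
A3 = A2; e.g. 0 (Alice) has no edge into A2. Fixed point.
Alice's winning region = {3, 5, 6, 8}.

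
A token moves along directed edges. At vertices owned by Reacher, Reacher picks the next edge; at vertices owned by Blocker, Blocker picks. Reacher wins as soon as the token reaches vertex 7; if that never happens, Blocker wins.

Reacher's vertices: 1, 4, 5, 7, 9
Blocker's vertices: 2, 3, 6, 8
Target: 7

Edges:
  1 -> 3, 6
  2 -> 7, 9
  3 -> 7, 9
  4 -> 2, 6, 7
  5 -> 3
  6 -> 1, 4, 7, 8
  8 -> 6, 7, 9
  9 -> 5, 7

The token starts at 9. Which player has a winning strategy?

Reacher

A0 = {7}
A1: add {4, 9} — 4 (Reacher) has 4→7; 9 (Reacher) has 9→7.
9 ∈ A1, so Reacher can force the target.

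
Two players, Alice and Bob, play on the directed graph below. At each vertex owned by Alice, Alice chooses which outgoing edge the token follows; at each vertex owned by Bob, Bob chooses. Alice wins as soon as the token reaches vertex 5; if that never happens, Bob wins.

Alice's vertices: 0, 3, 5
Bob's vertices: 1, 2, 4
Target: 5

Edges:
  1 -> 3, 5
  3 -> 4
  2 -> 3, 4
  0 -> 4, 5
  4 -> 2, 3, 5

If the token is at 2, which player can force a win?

A0 = {5}
A1: add {0} — 0 (Alice) has 0→5.
A2 = A1; e.g. 1 (Bob) can still go to 3. Fixed point.
2 never enters the attractor, so Bob can avoid the target forever.

Bob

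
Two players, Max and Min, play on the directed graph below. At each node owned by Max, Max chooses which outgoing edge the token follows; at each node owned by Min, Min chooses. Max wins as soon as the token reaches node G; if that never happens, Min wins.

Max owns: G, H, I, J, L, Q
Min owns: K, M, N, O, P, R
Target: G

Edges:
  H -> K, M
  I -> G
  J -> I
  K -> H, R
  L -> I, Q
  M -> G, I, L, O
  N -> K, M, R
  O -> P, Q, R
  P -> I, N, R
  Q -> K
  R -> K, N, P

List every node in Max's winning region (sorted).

G, I, J, L

A0 = {G}
A1: add {I} — I (Max) has I→G.
A2: add {J, L} — J (Max) has J→I; L (Max) has L→I.
A3 = A2; e.g. H (Max) has no edge into A2. Fixed point.
Max's winning region = {G, I, J, L}.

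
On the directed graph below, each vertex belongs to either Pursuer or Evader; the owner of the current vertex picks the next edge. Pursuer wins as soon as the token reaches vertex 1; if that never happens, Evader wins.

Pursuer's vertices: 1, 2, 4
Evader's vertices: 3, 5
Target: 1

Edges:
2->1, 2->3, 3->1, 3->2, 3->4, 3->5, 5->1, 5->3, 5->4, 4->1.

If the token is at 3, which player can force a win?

Evader

A0 = {1}
A1: add {2, 4} — 2 (Pursuer) has 2→1; 4 (Pursuer) has 4→1.
A2 = A1; e.g. 3 (Evader) can still go to 5. Fixed point.
3 never enters the attractor, so Evader can avoid the target forever.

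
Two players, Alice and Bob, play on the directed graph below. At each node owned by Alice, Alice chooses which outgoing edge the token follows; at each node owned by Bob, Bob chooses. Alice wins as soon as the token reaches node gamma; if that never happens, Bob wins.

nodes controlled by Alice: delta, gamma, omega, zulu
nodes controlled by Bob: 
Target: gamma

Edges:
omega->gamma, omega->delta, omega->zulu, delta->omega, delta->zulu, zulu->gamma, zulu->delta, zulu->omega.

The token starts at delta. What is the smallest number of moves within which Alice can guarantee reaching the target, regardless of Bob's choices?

2

A0 = {gamma}
A1: add {omega, zulu} — omega (Alice) has omega→gamma; zulu (Alice) has zulu→gamma.
A2: add {delta} — delta (Alice) has delta→omega.
A2 = all vertices. Fixed point.
delta enters the attractor at level 2, so Alice can force the target in 2 moves from there.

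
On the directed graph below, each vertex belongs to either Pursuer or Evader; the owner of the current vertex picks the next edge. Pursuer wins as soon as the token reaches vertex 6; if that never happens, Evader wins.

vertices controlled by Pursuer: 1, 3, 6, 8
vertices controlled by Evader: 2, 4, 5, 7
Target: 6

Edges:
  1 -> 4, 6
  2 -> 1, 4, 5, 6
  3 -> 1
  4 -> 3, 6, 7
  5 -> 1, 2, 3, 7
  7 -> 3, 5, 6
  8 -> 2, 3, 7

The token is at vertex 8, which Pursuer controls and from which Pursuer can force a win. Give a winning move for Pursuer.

3

A0 = {6}
A1: add {1} — 1 (Pursuer) has 1→6.
A2: add {3} — 3 (Pursuer) has 3→1.
A3: add {8} — 8 (Pursuer) has 8→3.
A4 = A3; e.g. 2 (Evader) can still go to 4. Fixed point.
From 8, successor 3 is in the attractor (rank 2); the other successors 2, 7 are not.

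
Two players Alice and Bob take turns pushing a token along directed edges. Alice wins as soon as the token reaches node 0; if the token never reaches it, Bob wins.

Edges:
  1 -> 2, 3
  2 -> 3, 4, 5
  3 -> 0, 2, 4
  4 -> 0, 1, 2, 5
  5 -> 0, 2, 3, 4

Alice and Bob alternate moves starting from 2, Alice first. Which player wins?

Bob

Track states (vertex, player-to-move).
A0 = {(0,Alice), (0,Bob)}
A1: add {(3,Alice), (4,Alice), (5,Alice)}.
A2: add {(2,Bob)}.
A3: add {(1,Alice)}.
A4 = A3; e.g. (1,Bob) stays out. (2,Alice) never enters ⇒ Bob avoids the target.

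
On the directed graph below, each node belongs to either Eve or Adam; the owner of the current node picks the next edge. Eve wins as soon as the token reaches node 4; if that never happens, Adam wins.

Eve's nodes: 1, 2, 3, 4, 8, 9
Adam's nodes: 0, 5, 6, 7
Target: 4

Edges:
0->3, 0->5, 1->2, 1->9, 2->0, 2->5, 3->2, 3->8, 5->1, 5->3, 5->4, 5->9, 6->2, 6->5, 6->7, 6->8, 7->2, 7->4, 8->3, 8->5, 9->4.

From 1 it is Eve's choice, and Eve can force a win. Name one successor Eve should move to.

9

A0 = {4}
A1: add {9} — 9 (Eve) has 9→4.
A2: add {1} — 1 (Eve) has 1→9.
A3 = A2; e.g. 0 (Adam) can still go to 3. Fixed point.
From 1, successor 9 is in the attractor (rank 1); the other successor 2 is not.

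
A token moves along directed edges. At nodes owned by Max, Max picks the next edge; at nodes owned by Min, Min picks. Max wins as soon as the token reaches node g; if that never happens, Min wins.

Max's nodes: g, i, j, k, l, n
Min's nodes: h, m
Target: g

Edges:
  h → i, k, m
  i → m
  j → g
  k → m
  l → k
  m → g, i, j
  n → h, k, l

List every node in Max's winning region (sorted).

g, j

A0 = {g}
A1: add {j} — j (Max) has j→g.
A2 = A1; e.g. h (Min) can still go to i. Fixed point.
Max's winning region = {g, j}.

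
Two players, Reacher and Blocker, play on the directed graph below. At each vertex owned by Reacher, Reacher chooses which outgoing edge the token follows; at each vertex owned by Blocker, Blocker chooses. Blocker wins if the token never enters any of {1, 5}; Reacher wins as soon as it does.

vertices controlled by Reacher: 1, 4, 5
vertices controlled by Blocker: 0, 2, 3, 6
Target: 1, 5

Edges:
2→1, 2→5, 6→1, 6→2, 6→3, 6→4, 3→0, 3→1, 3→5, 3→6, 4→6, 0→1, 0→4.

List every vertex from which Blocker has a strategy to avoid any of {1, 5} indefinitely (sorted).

0, 3, 4, 6

A0 = {1, 5}
A1: add {2} — 2 (Blocker): all of {1, 5} already in.
A2 = A1; e.g. 0 (Blocker) can still go to 4. Fixed point.
Reacher's attractor = {1, 2, 5}; Blocker avoids the target exactly from the complement.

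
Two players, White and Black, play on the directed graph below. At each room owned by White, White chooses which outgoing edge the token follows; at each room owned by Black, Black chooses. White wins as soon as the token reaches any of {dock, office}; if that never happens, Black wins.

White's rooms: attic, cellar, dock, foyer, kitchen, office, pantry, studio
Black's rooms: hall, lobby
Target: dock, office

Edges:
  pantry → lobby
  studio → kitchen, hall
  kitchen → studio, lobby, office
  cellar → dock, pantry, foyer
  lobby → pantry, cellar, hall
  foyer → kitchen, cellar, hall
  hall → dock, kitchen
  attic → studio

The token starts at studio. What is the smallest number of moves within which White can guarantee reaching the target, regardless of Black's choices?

A0 = {dock, office}
A1: add {cellar, kitchen} — kitchen (White) has kitchen→office; cellar (White) has cellar→dock.
A2: add {foyer, hall, studio} — studio (White) has studio→kitchen; foyer (White) has foyer→kitchen; hall (Black): all of {dock, kitchen} already in.
studio enters the attractor at level 2, so White can force the target in 2 moves from there.

2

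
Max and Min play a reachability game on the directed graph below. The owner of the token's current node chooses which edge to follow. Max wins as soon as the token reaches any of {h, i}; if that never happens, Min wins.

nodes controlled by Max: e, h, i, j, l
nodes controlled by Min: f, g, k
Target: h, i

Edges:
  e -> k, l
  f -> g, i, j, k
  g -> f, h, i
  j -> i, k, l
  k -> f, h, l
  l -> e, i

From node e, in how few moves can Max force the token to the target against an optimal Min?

A0 = {h, i}
A1: add {j, l} — j (Max) has j→i; l (Max) has l→i.
A2: add {e} — e (Max) has e→l.
A3 = A2; e.g. f (Min) can still go to g. Fixed point.
e enters the attractor at level 2, so Max can force the target in 2 moves from there.

2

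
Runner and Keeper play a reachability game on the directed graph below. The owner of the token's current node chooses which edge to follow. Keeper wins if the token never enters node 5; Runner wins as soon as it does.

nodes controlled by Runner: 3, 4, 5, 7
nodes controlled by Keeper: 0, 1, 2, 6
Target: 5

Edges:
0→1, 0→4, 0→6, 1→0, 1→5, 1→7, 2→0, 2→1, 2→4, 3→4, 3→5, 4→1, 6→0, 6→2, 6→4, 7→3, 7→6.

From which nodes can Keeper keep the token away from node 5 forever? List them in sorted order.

A0 = {5}
A1: add {3} — 3 (Runner) has 3→5.
A2: add {7} — 7 (Runner) has 7→3.
A3 = A2; e.g. 0 (Keeper) can still go to 1. Fixed point.
Runner's attractor = {3, 5, 7}; Keeper avoids the target exactly from the complement.

0, 1, 2, 4, 6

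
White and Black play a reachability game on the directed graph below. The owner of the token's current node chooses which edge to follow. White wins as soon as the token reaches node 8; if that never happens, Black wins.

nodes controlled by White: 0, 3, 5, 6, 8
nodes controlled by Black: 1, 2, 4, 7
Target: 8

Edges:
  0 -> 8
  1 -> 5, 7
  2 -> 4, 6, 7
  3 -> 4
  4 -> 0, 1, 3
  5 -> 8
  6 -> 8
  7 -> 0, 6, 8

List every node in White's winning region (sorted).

0, 1, 5, 6, 7, 8

A0 = {8}
A1: add {0, 5, 6} — 0 (White) has 0→8; 5 (White) has 5→8; 6 (White) has 6→8.
A2: add {7} — 7 (Black): all of {0, 6, 8} already in.
A3: add {1} — 1 (Black): all of {5, 7} already in.
A4 = A3; e.g. 2 (Black) can still go to 4. Fixed point.
White's winning region = {0, 1, 5, 6, 7, 8}.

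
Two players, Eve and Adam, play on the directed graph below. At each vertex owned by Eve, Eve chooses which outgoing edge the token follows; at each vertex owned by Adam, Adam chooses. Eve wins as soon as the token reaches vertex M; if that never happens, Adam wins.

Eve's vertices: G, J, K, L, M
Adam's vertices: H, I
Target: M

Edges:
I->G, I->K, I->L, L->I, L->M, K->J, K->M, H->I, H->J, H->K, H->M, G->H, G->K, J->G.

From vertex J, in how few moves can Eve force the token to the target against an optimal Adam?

A0 = {M}
A1: add {K, L} — K (Eve) has K→M; L (Eve) has L→M.
A2: add {G} — G (Eve) has G→K.
A3: add {I, J} — I (Adam): all of {G, K, L} already in; J (Eve) has J→G.
J enters the attractor at level 3, so Eve can force the target in 3 moves from there.

3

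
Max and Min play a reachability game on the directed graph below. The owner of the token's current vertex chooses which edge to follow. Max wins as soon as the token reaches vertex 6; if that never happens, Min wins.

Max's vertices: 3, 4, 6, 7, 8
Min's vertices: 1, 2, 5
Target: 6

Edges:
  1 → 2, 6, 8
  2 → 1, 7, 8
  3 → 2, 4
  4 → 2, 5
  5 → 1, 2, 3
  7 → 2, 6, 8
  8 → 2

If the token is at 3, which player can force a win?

A0 = {6}
A1: add {7} — 7 (Max) has 7→6.
A2 = A1; e.g. 1 (Min) can still go to 2. Fixed point.
3 never enters the attractor, so Min can avoid the target forever.

Min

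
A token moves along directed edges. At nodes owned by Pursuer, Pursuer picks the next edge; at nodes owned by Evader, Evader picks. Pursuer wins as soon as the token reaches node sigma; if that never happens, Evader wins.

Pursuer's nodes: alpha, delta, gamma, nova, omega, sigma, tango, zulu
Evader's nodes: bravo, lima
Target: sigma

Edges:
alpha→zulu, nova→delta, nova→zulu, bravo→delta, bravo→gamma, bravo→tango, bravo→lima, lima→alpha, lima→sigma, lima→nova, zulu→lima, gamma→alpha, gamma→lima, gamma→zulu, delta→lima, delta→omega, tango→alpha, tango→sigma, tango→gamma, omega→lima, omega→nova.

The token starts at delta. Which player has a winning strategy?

Evader

A0 = {sigma}
A1: add {tango} — tango (Pursuer) has tango→sigma.
A2 = A1; e.g. alpha (Pursuer) has no edge into A1. Fixed point.
delta never enters the attractor, so Evader can avoid the target forever.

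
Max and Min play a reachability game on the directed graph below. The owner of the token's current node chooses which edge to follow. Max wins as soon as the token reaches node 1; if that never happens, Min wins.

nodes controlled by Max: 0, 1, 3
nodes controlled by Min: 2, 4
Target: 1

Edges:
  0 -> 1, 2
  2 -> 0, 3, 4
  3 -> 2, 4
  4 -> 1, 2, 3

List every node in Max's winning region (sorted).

A0 = {1}
A1: add {0} — 0 (Max) has 0→1.
A2 = A1; e.g. 2 (Min) can still go to 3. Fixed point.
Max's winning region = {0, 1}.

0, 1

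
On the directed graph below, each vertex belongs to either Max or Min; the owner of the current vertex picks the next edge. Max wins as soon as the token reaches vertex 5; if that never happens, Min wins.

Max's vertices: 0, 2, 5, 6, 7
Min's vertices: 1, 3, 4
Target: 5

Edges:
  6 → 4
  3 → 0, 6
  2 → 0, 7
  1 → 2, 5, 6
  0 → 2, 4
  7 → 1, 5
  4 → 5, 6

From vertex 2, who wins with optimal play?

A0 = {5}
A1: add {7} — 7 (Max) has 7→5.
A2: add {2} — 2 (Max) has 2→7.
2 ∈ A2, so Max can force the target.

Max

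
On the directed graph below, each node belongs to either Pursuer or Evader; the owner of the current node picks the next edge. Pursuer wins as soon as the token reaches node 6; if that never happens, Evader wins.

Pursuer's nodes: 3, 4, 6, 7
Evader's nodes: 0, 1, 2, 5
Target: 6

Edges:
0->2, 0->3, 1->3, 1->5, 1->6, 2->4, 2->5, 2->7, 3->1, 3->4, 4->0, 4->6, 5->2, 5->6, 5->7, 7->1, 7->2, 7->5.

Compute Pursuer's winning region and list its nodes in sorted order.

3, 4, 6

A0 = {6}
A1: add {4} — 4 (Pursuer) has 4→6.
A2: add {3} — 3 (Pursuer) has 3→4.
A3 = A2; e.g. 0 (Evader) can still go to 2. Fixed point.
Pursuer's winning region = {3, 4, 6}.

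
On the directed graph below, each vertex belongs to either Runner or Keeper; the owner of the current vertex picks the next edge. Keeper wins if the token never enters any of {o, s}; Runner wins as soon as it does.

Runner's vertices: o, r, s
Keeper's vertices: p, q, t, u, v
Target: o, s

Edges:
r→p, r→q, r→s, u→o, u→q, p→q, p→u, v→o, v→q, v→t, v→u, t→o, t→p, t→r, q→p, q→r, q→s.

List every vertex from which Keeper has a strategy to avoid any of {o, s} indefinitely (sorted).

A0 = {o, s}
A1: add {r} — r (Runner) has r→s.
A2 = A1; e.g. p (Keeper) can still go to q. Fixed point.
Runner's attractor = {o, r, s}; Keeper avoids the target exactly from the complement.

p, q, t, u, v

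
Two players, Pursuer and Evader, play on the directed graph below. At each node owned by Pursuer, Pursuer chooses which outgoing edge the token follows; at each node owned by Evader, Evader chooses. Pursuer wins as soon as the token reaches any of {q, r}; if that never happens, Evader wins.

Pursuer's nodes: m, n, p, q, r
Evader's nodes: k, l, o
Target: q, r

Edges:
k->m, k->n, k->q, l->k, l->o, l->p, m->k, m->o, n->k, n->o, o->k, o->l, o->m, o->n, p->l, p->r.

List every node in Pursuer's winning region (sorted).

A0 = {q, r}
A1: add {p} — p (Pursuer) has p→r.
A2 = A1; e.g. k (Evader) can still go to m. Fixed point.
Pursuer's winning region = {p, q, r}.

p, q, r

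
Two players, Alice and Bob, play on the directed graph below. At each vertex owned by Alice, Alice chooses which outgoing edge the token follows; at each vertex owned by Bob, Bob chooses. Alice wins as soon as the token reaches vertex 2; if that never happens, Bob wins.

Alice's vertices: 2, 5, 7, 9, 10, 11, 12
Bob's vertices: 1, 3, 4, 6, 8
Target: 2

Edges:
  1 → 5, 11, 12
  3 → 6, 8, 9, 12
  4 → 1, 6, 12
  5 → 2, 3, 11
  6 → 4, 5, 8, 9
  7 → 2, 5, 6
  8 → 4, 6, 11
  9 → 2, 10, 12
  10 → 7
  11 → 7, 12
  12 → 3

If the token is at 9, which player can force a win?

A0 = {2}
A1: add {5, 7, 9} — 5 (Alice) has 5→2; 7 (Alice) has 7→2; 9 (Alice) has 9→2.
9 ∈ A1, so Alice can force the target.

Alice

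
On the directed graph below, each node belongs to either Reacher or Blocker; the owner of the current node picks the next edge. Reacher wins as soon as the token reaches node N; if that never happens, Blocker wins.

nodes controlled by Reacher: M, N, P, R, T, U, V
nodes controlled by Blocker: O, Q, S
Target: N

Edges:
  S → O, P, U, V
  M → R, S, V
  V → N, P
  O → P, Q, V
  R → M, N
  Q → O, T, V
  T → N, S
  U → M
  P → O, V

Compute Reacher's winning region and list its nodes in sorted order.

M, N, P, R, T, U, V

A0 = {N}
A1: add {R, T, V} — R (Reacher) has R→N; T (Reacher) has T→N; V (Reacher) has V→N.
A2: add {M, P} — M (Reacher) has M→R; P (Reacher) has P→V.
A3: add {U} — U (Reacher) has U→M.
A4 = A3; e.g. O (Blocker) can still go to Q. Fixed point.
Reacher's winning region = {M, N, P, R, T, U, V}.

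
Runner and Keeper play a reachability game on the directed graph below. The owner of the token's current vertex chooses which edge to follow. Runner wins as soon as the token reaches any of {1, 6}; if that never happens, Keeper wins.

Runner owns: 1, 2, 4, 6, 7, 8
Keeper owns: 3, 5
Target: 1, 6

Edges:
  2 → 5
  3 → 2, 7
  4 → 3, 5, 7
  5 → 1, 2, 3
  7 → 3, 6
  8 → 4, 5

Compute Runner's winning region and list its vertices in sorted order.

A0 = {1, 6}
A1: add {7} — 7 (Runner) has 7→6.
A2: add {4} — 4 (Runner) has 4→7.
A3: add {8} — 8 (Runner) has 8→4.
A4 = A3; e.g. 2 (Runner) has no edge into A3. Fixed point.
Runner's winning region = {1, 4, 6, 7, 8}.

1, 4, 6, 7, 8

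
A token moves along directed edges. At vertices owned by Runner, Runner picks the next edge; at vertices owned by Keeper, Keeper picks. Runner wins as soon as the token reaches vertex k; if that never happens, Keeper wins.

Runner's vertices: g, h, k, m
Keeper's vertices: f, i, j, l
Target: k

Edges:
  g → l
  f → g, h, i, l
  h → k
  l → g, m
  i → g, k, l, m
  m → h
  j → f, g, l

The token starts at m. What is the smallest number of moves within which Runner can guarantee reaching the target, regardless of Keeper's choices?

2

A0 = {k}
A1: add {h} — h (Runner) has h→k.
A2: add {m} — m (Runner) has m→h.
A3 = A2; e.g. f (Keeper) can still go to g. Fixed point.
m enters the attractor at level 2, so Runner can force the target in 2 moves from there.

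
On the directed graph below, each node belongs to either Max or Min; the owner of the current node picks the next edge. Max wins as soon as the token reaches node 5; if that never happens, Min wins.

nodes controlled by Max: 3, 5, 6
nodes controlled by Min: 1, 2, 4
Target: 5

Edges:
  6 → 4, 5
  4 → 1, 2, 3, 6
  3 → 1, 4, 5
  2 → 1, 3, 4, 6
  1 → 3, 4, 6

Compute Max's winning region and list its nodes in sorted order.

A0 = {5}
A1: add {3, 6} — 3 (Max) has 3→5; 6 (Max) has 6→5.
A2 = A1; e.g. 1 (Min) can still go to 4. Fixed point.
Max's winning region = {3, 5, 6}.

3, 5, 6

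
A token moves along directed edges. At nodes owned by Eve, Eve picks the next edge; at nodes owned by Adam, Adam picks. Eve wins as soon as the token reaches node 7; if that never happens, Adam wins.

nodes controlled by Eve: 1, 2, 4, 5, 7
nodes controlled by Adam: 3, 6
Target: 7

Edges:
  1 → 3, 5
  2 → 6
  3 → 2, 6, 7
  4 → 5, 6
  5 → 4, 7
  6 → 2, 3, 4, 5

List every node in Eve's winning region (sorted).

1, 4, 5, 7

A0 = {7}
A1: add {5} — 5 (Eve) has 5→7.
A2: add {1, 4} — 1 (Eve) has 1→5; 4 (Eve) has 4→5.
A3 = A2; e.g. 2 (Eve) has no edge into A2. Fixed point.
Eve's winning region = {1, 4, 5, 7}.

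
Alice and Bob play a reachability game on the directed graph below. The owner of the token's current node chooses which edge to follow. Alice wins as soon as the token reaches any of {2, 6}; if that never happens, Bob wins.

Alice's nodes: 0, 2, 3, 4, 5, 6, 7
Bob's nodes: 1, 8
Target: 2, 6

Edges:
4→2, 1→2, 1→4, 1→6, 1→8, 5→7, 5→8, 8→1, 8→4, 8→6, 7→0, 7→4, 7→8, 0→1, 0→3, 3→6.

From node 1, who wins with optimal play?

A0 = {2, 6}
A1: add {3, 4} — 3 (Alice) has 3→6; 4 (Alice) has 4→2.
A2: add {0, 7} — 0 (Alice) has 0→3; 7 (Alice) has 7→4.
A3: add {5} — 5 (Alice) has 5→7.
A4 = A3; e.g. 1 (Bob) can still go to 8. Fixed point.
1 never enters the attractor, so Bob can avoid the target forever.

Bob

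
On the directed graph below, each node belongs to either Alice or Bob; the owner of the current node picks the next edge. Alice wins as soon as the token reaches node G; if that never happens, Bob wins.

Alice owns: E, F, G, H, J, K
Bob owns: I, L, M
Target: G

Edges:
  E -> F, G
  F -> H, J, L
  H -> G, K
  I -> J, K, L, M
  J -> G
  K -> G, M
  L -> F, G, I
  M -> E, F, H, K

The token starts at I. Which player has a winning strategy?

A0 = {G}
A1: add {E, H, J, K} — E (Alice) has E→G; H (Alice) has H→G; J (Alice) has J→G; K (Alice) has K→G.
A2: add {F} — F (Alice) has F→H.
A3: add {M} — M (Bob): all of {E, F, H, K} already in.
A4 = A3; e.g. I (Bob) can still go to L. Fixed point.
I never enters the attractor, so Bob can avoid the target forever.

Bob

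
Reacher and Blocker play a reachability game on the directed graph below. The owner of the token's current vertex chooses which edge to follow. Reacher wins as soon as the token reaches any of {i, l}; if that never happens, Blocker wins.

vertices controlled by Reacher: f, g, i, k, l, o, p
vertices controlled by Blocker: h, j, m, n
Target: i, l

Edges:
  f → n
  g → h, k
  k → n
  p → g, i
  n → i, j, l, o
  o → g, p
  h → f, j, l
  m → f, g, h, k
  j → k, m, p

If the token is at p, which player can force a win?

A0 = {i, l}
A1: add {p} — p (Reacher) has p→i.
p ∈ A1, so Reacher can force the target.

Reacher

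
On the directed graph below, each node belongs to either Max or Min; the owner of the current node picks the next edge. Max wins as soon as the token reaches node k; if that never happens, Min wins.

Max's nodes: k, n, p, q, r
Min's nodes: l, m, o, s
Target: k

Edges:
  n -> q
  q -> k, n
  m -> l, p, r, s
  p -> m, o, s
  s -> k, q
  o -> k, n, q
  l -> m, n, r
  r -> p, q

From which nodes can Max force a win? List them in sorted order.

A0 = {k}
A1: add {q} — q (Max) has q→k.
A2: add {n, r, s} — n (Max) has n→q; r (Max) has r→q; s (Min): all of {k, q} already in.
A3: add {o, p} — o (Min): all of {k, n, q} already in; p (Max) has p→s.
A4 = A3; e.g. l (Min) can still go to m. Fixed point.
Max's winning region = {k, n, o, p, q, r, s}.

k, n, o, p, q, r, s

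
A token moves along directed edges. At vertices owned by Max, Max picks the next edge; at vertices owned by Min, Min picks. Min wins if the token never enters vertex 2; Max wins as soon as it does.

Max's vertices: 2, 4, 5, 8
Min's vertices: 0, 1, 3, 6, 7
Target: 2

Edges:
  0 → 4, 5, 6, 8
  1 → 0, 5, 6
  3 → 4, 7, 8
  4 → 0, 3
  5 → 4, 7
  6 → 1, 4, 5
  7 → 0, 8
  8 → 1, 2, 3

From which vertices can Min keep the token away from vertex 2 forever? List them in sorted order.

0, 1, 3, 4, 5, 6, 7

A0 = {2}
A1: add {8} — 8 (Max) has 8→2.
A2 = A1; e.g. 0 (Min) can still go to 4. Fixed point.
Max's attractor = {2, 8}; Min avoids the target exactly from the complement.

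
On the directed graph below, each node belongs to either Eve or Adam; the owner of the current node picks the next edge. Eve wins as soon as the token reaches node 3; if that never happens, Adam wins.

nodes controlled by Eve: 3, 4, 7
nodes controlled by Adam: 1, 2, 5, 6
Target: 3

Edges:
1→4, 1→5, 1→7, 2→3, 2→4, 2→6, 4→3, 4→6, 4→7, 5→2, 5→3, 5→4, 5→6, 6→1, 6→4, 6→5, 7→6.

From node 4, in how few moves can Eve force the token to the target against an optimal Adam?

1

A0 = {3}
A1: add {4} — 4 (Eve) has 4→3.
A2 = A1; e.g. 1 (Adam) can still go to 5. Fixed point.
4 enters the attractor at level 1, so Eve can force the target in 1 move from there.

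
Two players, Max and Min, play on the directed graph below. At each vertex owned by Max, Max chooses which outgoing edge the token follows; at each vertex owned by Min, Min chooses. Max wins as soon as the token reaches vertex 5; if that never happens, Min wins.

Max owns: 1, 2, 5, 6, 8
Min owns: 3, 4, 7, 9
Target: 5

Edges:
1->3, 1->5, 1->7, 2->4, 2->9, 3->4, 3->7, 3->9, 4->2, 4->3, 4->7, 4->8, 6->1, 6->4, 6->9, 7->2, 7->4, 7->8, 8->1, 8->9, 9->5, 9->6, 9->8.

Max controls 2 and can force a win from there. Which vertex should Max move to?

A0 = {5}
A1: add {1} — 1 (Max) has 1→5.
A2: add {6, 8} — 6 (Max) has 6→1; 8 (Max) has 8→1.
A3: add {9} — 9 (Min): all of {5, 6, 8} already in.
A4: add {2} — 2 (Max) has 2→9.
A5 = A4; e.g. 3 (Min) can still go to 4. Fixed point.
From 2, successor 9 is in the attractor (rank 3); the other successor 4 is not.

9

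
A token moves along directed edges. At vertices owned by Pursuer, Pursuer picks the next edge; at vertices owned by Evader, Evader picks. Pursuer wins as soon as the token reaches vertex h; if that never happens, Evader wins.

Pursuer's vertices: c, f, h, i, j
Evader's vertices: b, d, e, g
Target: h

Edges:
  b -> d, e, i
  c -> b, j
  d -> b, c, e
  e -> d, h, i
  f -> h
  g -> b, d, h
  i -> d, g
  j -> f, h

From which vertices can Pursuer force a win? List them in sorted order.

A0 = {h}
A1: add {f, j} — f (Pursuer) has f→h; j (Pursuer) has j→h.
A2: add {c} — c (Pursuer) has c→j.
A3 = A2; e.g. b (Evader) can still go to d. Fixed point.
Pursuer's winning region = {c, f, h, j}.

c, f, h, j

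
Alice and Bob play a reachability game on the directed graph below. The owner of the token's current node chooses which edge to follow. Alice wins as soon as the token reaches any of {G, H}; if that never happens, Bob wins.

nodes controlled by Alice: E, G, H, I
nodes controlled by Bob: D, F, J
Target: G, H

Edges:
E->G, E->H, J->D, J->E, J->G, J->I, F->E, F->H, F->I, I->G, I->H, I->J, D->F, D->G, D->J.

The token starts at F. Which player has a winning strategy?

A0 = {G, H}
A1: add {E, I} — E (Alice) has E→G; I (Alice) has I→G.
A2: add {F} — F (Bob): all of {E, H, I} already in.
A3 = A2; e.g. D (Bob) can still go to J. Fixed point.
F ∈ A2, so Alice can force the target.

Alice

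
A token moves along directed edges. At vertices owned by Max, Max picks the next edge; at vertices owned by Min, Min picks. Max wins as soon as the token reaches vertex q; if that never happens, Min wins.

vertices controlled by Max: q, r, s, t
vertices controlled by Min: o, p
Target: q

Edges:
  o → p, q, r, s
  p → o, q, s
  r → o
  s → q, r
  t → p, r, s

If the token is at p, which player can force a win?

Min

A0 = {q}
A1: add {s} — s (Max) has s→q.
A2: add {t} — t (Max) has t→s.
A3 = A2; e.g. o (Min) can still go to p. Fixed point.
p never enters the attractor, so Min can avoid the target forever.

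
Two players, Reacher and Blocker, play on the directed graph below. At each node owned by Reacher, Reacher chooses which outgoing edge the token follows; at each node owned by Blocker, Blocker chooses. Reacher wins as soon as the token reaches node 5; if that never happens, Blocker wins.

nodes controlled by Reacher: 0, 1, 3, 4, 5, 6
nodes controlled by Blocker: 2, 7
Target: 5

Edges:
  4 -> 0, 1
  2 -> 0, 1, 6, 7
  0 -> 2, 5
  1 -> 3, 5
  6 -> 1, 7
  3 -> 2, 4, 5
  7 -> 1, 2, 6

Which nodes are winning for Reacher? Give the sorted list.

0, 1, 3, 4, 5, 6

A0 = {5}
A1: add {0, 1, 3} — 0 (Reacher) has 0→5; 1 (Reacher) has 1→5; 3 (Reacher) has 3→5.
A2: add {4, 6} — 4 (Reacher) has 4→0; 6 (Reacher) has 6→1.
A3 = A2; e.g. 2 (Blocker) can still go to 7. Fixed point.
Reacher's winning region = {0, 1, 3, 4, 5, 6}.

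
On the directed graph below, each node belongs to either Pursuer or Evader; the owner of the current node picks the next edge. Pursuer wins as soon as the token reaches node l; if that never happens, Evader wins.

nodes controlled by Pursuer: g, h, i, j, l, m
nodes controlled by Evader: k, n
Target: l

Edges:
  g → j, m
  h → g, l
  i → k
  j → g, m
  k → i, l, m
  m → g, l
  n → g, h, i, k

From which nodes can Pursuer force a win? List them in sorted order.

g, h, j, l, m

A0 = {l}
A1: add {h, m} — h (Pursuer) has h→l; m (Pursuer) has m→l.
A2: add {g, j} — g (Pursuer) has g→m; j (Pursuer) has j→m.
A3 = A2; e.g. i (Pursuer) has no edge into A2. Fixed point.
Pursuer's winning region = {g, h, j, l, m}.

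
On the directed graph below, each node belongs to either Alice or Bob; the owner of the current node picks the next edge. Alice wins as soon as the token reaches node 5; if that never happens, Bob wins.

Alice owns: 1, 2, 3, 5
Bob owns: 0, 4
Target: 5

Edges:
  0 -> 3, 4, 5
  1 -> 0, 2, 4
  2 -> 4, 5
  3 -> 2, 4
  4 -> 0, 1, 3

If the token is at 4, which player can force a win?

A0 = {5}
A1: add {2} — 2 (Alice) has 2→5.
A2: add {1, 3} — 1 (Alice) has 1→2; 3 (Alice) has 3→2.
A3 = A2; e.g. 0 (Bob) can still go to 4. Fixed point.
4 never enters the attractor, so Bob can avoid the target forever.

Bob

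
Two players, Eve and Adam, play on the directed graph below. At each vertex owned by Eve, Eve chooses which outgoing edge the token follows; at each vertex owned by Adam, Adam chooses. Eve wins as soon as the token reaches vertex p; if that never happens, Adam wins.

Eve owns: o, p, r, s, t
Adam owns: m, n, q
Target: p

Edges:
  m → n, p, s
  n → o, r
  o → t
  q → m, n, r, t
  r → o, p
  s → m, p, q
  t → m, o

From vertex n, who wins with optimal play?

A0 = {p}
A1: add {r, s} — r (Eve) has r→p; s (Eve) has s→p.
A2 = A1; e.g. m (Adam) can still go to n. Fixed point.
n never enters the attractor, so Adam can avoid the target forever.

Adam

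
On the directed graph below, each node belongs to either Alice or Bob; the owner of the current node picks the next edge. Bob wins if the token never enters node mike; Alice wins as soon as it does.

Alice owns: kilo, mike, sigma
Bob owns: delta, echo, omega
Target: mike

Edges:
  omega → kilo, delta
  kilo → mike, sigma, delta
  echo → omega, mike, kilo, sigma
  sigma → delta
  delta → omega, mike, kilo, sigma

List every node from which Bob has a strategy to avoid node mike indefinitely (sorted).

delta, echo, omega, sigma

A0 = {mike}
A1: add {kilo} — kilo (Alice) has kilo→mike.
A2 = A1; e.g. omega (Bob) can still go to delta. Fixed point.
Alice's attractor = {kilo, mike}; Bob avoids the target exactly from the complement.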